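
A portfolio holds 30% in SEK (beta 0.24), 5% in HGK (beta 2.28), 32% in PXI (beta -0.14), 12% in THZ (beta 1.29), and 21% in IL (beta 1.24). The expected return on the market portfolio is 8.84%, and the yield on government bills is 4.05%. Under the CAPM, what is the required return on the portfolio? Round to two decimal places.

6.72%

β_P = Σ w_i β_i = 0.30×0.24 + 0.05×2.28 + 0.32×-0.14 + 0.12×1.29 + 0.21×1.24 = 0.5564
MRP = 8.84% − 4.05% = 4.79%
E(R_P) = R_f + β_P × MRP = 4.05% + 0.5564 × 4.79% = 6.72%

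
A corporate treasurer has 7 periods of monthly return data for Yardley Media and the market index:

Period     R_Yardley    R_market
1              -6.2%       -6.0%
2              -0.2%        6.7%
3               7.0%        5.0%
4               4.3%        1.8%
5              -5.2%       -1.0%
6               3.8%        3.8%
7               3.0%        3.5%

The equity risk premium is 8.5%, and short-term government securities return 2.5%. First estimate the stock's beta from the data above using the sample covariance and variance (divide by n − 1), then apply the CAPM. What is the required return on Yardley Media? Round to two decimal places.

Mean R_i = (-6.2 − 0.2 + 7.0 + 4.3 − 5.2 + 3.8 + 3.0) / 7 = 0.9286%
Mean R_m = (-6.0 + 6.7 + 5.0 + 1.8 − 1.0 + 3.8 + 3.5) / 7 = 1.9714%
Σ(R_i − R̄_i)(R_m − R̄_m) = 95.9257  ⇒  Cov = 95.9257 / 6 = 15.9876
Σ(R_m − R̄_m)² = 109.6143  ⇒  Var(R_m) = 109.6143 / 6 = 18.2691
β = Cov / Var(R_m) = 15.9876 / 18.2691 = 0.8751
E(R) = R_f + β × MRP = 2.5% + 0.8751 × 8.5% = 9.94%

9.94%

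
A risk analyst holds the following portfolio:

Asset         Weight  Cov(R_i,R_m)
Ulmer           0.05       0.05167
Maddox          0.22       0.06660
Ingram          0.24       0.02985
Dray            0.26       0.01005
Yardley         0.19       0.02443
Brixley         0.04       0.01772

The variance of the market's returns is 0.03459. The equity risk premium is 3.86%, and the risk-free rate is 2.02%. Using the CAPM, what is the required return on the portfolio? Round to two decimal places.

5.63%

β_Ulmer = 0.05167 / 0.03459 = 1.4938
β_Maddox = 0.06660 / 0.03459 = 1.9254
β_Ingram = 0.02985 / 0.03459 = 0.8630
β_Dray = 0.01005 / 0.03459 = 0.2905
β_Yardley = 0.02443 / 0.03459 = 0.7063
β_Brixley = 0.01772 / 0.03459 = 0.5123
β_P = Σ w_i β_i = 0.05×1.4938 + 0.22×1.9254 + 0.24×0.8630 + 0.26×0.2905 + 0.19×0.7063 + 0.04×0.5123 = 0.9356
E(R_P) = R_f + β_P × MRP = 2.02% + 0.9356 × 3.86% = 5.63%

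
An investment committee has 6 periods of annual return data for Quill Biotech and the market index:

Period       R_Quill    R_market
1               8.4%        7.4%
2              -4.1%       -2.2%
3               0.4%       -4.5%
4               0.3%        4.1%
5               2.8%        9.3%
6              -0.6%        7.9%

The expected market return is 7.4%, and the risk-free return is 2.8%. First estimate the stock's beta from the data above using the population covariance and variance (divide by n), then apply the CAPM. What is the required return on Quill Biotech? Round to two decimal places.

Mean R_i = (8.4 − 4.1 + 0.4 + 0.3 + 2.8 − 0.6) / 6 = 1.2000%
Mean R_m = (7.4 − 2.2 − 4.5 + 4.1 + 9.3 + 7.9) / 6 = 3.6667%
Σ(R_i − R̄_i)(R_m − R̄_m) = 65.5100  ⇒  Cov = 65.5100 / 6 = 10.9183
Σ(R_m − R̄_m)² = 164.8933  ⇒  Var(R_m) = 164.8933 / 6 = 27.4822
β = Cov / Var(R_m) = 10.9183 / 27.4822 = 0.3973
MRP = 7.4% − 2.8% = 4.60%
E(R) = R_f + β × MRP = 2.8% + 0.3973 × 4.6% = 4.63%

4.63%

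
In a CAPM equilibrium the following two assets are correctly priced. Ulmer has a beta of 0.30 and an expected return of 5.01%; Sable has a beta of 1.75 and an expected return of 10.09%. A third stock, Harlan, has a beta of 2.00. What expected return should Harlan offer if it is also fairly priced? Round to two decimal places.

10.97%

MRP (SML slope) = (10.09% − 5.01%) / (1.75 − 0.30) = 5.08% / 1.45 = 3.5034%
R_f (intercept) = 5.01% − 0.30 × 3.5034% = 3.9590%
E(R_Harlan) = R_f + β × MRP = 3.9590% + 2.00 × 3.5034% = 10.97%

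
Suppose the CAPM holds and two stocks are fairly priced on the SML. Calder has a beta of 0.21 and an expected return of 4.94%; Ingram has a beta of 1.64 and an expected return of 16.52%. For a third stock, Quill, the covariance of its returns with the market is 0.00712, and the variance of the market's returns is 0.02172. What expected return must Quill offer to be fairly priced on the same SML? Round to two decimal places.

5.89%

MRP = (16.52% − 4.94%) / (1.64 − 0.21) = 8.0979%
R_f = 4.94% − 0.21 × 8.0979% = 3.2394%
β_Quill = Cov / Var(R_m) = 0.00712 / 0.02172 = 0.3278
E(R_Quill) = R_f + β × MRP = 3.2394% + 0.3278 × 8.0979% = 5.89%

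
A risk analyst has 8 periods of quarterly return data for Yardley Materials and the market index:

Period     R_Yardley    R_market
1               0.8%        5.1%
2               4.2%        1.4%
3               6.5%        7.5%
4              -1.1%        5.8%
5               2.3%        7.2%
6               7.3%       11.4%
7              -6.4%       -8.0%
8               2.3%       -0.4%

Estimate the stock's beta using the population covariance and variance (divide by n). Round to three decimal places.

Mean R_i = (0.8 + 4.2 + 6.5 − 1.1 + 2.3 + 7.3 − 6.4 + 2.3) / 8 = 1.9875%
Mean R_m = (5.1 + 1.4 + 7.5 + 5.8 + 7.2 + 11.4 − 8.0 − 0.4) / 8 = 3.7500%
Σ(R_i − R̄_i)(R_m − R̄_m) = 142.7650  ⇒  Cov = 142.7650 / 8 = 17.8456
Σ(R_m − R̄_m)² = 251.3200  ⇒  Var(R_m) = 251.3200 / 8 = 31.4150
β = Cov / Var(R_m) = 17.8456 / 31.4150 = 0.5681

0.568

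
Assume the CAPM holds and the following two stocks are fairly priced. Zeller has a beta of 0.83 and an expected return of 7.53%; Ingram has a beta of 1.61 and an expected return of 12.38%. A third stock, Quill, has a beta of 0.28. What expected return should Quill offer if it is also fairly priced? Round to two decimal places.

4.11%

MRP (SML slope) = (12.38% − 7.53%) / (1.61 − 0.83) = 4.85% / 0.78 = 6.2179%
R_f (intercept) = 7.53% − 0.83 × 6.2179% = 2.3691%
E(R_Quill) = R_f + β × MRP = 2.3691% + 0.28 × 6.2179% = 4.11%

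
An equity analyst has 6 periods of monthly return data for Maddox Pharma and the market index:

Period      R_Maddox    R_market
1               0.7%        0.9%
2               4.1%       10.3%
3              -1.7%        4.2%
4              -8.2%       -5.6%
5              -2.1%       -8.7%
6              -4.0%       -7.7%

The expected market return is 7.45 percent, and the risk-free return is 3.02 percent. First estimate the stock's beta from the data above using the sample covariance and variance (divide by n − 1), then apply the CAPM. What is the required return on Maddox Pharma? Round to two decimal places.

Mean R_i = (0.7 + 4.1 − 1.7 − 8.2 − 2.1 − 4.0) / 6 = -1.8667%
Mean R_m = (0.9 + 10.3 + 4.2 − 5.6 − 8.7 − 7.7) / 6 = -1.1000%
Σ(R_i − R̄_i)(R_m − R̄_m) = 118.3900  ⇒  Cov = 118.3900 / 5 = 23.6780
Σ(R_m − R̄_m)² = 283.6200  ⇒  Var(R_m) = 283.6200 / 5 = 56.7240
β = Cov / Var(R_m) = 23.6780 / 56.7240 = 0.4174
MRP = 7.45% − 3.02% = 4.43%
E(R) = R_f + β × MRP = 3.02% + 0.4174 × 4.43% = 4.87%

4.87%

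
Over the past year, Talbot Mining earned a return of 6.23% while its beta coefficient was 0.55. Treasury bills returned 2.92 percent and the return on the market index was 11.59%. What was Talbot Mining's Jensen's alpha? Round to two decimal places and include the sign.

-1.46%

Market excess return = 11.59% − 2.92% = 8.67%
CAPM benchmark = R_f + β(R_m − R_f) = 2.92% + 0.55 × 8.67% = 7.6885%
α = actual − benchmark = 6.23% − 7.6885% = -1.46%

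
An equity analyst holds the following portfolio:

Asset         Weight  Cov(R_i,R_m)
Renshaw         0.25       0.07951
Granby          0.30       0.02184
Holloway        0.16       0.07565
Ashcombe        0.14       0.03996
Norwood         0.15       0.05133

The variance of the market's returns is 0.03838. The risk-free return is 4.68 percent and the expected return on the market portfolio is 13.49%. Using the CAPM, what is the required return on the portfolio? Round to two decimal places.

16.58%

β_Renshaw = 0.07951 / 0.03838 = 2.0717
β_Granby = 0.02184 / 0.03838 = 0.5690
β_Holloway = 0.07565 / 0.03838 = 1.9711
β_Ashcombe = 0.03996 / 0.03838 = 1.0412
β_Norwood = 0.05133 / 0.03838 = 1.3374
β_P = Σ w_i β_i = 0.25×2.0717 + 0.30×0.5690 + 0.16×1.9711 + 0.14×1.0412 + 0.15×1.3374 = 1.3504
MRP = 13.49% − 4.68% = 8.81%
E(R_P) = R_f + β_P × MRP = 4.68% + 1.3504 × 8.81% = 16.58%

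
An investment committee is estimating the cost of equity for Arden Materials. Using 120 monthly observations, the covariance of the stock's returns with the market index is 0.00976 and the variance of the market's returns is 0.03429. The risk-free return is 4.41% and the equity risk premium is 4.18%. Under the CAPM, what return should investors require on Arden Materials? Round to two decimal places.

5.60%

β = Cov(R_i, R_m) / Var(R_m) = 0.00976 / 0.03429 = 0.2846
E(R) = R_f + β × MRP = 4.41% + 0.2846 × 4.18% = 5.60%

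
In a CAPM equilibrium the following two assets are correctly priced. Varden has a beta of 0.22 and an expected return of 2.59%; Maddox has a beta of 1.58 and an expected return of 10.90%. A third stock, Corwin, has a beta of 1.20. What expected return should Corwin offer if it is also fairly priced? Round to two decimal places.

MRP (SML slope) = (10.90% − 2.59%) / (1.58 − 0.22) = 8.31% / 1.36 = 6.1103%
R_f (intercept) = 2.59% − 0.22 × 6.1103% = 1.2457%
E(R_Corwin) = R_f + β × MRP = 1.2457% + 1.20 × 6.1103% = 8.58%

8.58%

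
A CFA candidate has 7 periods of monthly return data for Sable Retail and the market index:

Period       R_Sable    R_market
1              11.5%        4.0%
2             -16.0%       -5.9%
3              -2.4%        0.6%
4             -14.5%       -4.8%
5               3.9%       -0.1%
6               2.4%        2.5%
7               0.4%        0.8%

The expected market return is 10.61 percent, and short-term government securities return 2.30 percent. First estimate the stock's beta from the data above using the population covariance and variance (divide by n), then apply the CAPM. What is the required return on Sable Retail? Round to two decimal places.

Mean R_i = (11.5 − 16.0 − 2.4 − 14.5 + 3.9 + 2.4 + 0.4) / 7 = -2.1000%
Mean R_m = (4.0 − 5.9 + 0.6 − 4.8 − 0.1 + 2.5 + 0.8) / 7 = -0.4143%
Σ(R_i − R̄_i)(R_m − R̄_m) = 208.4000  ⇒  Cov = 208.4000 / 7 = 29.7714
Σ(R_m − R̄_m)² = 79.9086  ⇒  Var(R_m) = 79.9086 / 7 = 11.4155
β = Cov / Var(R_m) = 29.7714 / 11.4155 = 2.6080
MRP = 10.61% − 2.30% = 8.31%
E(R) = R_f + β × MRP = 2.30% + 2.6080 × 8.31% = 23.97%

23.97%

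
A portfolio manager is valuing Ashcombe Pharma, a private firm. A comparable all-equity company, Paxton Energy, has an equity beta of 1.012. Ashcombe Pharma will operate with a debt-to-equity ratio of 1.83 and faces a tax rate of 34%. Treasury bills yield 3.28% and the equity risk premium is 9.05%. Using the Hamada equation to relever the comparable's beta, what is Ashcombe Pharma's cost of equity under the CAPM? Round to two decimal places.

23.50%

β_L = β_U × [1 + (1 − t)(D/E)] = 1.012 × [1 + (1 − 0.34) × 1.83]
    = 1.012 × [1 + 0.66 × 1.83] = 1.012 × 2.2078 = 2.2343
E(R) = R_f + β_L × MRP = 3.28% + 2.2343 × 9.05% = 23.50%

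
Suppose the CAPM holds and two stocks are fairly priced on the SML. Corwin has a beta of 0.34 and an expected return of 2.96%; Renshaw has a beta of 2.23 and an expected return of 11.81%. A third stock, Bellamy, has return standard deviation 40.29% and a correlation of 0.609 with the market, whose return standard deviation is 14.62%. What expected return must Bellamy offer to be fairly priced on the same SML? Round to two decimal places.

9.23%

MRP = (11.81% − 2.96%) / (2.23 − 0.34) = 4.6825%
R_f = 2.96% − 0.34 × 4.6825% = 1.3680%
β_Bellamy = ρ·σ_i/σ_m = 0.609 × 40.29 / 14.62 = 1.6783
E(R_Bellamy) = R_f + β × MRP = 1.3680% + 1.6783 × 4.6825% = 9.23%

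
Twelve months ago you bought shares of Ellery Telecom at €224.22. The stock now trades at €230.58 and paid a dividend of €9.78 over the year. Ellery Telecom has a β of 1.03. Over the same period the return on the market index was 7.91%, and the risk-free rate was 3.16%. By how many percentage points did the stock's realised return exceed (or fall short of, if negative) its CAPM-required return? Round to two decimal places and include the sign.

Realised HPR = (P1 + D1 − P0) / P0 = (230.58 + 9.78 − 224.22) / 224.22 = 16.14 / 224.22 = 7.1983%
MRP = 7.91% − 3.16% = 4.75%
CAPM required = R_f + β·MRP = 3.16% + 1.03 × 4.75% = 8.0525%
α = realised − required = 7.1983% − 8.0525% = -0.85%

-0.85%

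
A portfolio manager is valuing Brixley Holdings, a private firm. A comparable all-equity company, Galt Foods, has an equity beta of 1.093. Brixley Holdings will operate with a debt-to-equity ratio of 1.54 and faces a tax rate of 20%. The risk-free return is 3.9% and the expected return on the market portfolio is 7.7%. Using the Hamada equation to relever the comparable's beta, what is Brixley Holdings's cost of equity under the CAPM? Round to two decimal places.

13.17%

β_L = β_U × [1 + (1 − t)(D/E)] = 1.093 × [1 + (1 − 0.20) × 1.54]
    = 1.093 × [1 + 0.80 × 1.54] = 1.093 × 2.2320 = 2.4396
MRP = 7.7% − 3.9% = 3.80%
E(R) = R_f + β_L × MRP = 3.9% + 2.4396 × 3.8% = 13.17%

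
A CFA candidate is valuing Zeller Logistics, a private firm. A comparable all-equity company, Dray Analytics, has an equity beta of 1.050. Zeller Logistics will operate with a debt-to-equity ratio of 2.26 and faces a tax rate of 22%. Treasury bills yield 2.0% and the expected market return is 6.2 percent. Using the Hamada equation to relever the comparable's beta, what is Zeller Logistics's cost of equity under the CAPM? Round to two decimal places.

β_L = β_U × [1 + (1 − t)(D/E)] = 1.050 × [1 + (1 − 0.22) × 2.26]
    = 1.050 × [1 + 0.78 × 2.26] = 1.050 × 2.7628 = 2.9009
MRP = 6.2% − 2.0% = 4.20%
E(R) = R_f + β_L × MRP = 2.0% + 2.9009 × 4.2% = 14.18%

14.18%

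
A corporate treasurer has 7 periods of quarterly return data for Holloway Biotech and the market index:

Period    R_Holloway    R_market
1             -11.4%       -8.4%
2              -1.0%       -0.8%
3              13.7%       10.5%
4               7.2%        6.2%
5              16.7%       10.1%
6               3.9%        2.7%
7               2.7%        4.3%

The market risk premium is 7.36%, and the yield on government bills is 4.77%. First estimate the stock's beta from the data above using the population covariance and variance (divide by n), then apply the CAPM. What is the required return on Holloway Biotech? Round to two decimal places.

15.03%

Mean R_i = (-11.4 − 1.0 + 13.7 + 7.2 + 16.7 + 3.9 + 2.7) / 7 = 4.5429%
Mean R_m = (-8.4 − 0.8 + 10.5 + 6.2 + 10.1 + 2.7 + 4.3) / 7 = 3.5143%
Σ(R_i − R̄_i)(R_m − R̄_m) = 364.1057  ⇒  Cov = 364.1057 / 7 = 52.0151
Σ(R_m − R̄_m)² = 261.2286  ⇒  Var(R_m) = 261.2286 / 7 = 37.3184
β = Cov / Var(R_m) = 52.0151 / 37.3184 = 1.3938
E(R) = R_f + β × MRP = 4.77% + 1.3938 × 7.36% = 15.03%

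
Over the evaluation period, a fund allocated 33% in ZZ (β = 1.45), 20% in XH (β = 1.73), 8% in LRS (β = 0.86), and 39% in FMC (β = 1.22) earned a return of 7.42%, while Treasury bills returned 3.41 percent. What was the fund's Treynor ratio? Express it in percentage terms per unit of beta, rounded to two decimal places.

2.93%

β_P = 0.33×1.45 + 0.20×1.73 + 0.08×0.86 + 0.39×1.22 = 1.3691
Treynor = (R_P − R_f) / β_P = (7.42% − 3.41%) / 1.3691 = 4.01% / 1.3691 = 2.93%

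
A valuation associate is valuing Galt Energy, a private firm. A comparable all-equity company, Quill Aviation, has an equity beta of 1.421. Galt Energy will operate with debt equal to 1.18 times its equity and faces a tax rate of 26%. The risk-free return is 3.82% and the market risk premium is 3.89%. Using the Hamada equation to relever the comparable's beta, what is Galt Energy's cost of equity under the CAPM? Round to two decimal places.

β_L = β_U × [1 + (1 − t)(D/E)] = 1.421 × [1 + (1 − 0.26) × 1.18]
    = 1.421 × [1 + 0.74 × 1.18] = 1.421 × 1.8732 = 2.6618
E(R) = R_f + β_L × MRP = 3.82% + 2.6618 × 3.89% = 14.17%

14.17%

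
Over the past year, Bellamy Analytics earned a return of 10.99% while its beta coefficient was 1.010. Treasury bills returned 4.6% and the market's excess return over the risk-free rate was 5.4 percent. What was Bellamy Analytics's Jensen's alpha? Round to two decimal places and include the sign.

CAPM benchmark = R_f + β(R_m − R_f) = 4.6% + 1.010 × 5.4% = 10.0540%
α = actual − benchmark = 10.99% − 10.0540% = +0.94%

+0.94%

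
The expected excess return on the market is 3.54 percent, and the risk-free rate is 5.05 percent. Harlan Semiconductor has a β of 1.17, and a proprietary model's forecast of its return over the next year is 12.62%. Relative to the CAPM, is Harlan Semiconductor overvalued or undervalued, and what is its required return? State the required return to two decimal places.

Undervalued; required return 9.19%

Required return = R_f + β·MRP = 5.05% + 1.17 × 3.54% = 9.19%
Forecast 12.62% > required 9.19% → the stock plots above the SML → undervalued.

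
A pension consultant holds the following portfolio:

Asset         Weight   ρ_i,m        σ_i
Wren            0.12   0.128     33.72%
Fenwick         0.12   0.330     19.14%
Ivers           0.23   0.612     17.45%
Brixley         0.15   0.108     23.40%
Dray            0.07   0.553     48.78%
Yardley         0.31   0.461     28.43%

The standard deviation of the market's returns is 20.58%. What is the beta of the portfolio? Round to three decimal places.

0.489

β_Wren = 0.128 × 33.72% / 20.58% = 0.2097
β_Fenwick = 0.330 × 19.14% / 20.58% = 0.3069
β_Ivers = 0.612 × 17.45% / 20.58% = 0.5189
β_Brixley = 0.108 × 23.40% / 20.58% = 0.1228
β_Dray = 0.553 × 48.78% / 20.58% = 1.3108
β_Yardley = 0.461 × 28.43% / 20.58% = 0.6368
β_P = Σ w_i β_i = 0.12×0.2097 + 0.12×0.3069 + 0.23×0.5189 + 0.15×0.1228 + 0.07×1.3108 + 0.31×0.6368 = 0.4889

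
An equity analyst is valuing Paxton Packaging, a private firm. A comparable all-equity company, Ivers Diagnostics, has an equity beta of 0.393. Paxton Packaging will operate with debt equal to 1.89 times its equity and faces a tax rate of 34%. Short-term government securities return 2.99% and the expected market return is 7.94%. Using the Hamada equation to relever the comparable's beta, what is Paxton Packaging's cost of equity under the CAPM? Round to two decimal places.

β_L = β_U × [1 + (1 − t)(D/E)] = 0.393 × [1 + (1 − 0.34) × 1.89]
    = 0.393 × [1 + 0.66 × 1.89] = 0.393 × 2.2474 = 0.8832
MRP = 7.94% − 2.99% = 4.95%
E(R) = R_f + β_L × MRP = 2.99% + 0.8832 × 4.95% = 7.36%

7.36%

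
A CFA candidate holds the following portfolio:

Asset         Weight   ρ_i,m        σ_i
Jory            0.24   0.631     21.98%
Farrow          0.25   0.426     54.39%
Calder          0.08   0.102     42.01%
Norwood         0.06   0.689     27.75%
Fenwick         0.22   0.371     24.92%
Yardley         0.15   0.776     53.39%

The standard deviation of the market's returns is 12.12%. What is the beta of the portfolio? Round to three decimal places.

β_Jory = 0.631 × 21.98% / 12.12% = 1.1443
β_Farrow = 0.426 × 54.39% / 12.12% = 1.9117
β_Calder = 0.102 × 42.01% / 12.12% = 0.3535
β_Norwood = 0.689 × 27.75% / 12.12% = 1.5775
β_Fenwick = 0.371 × 24.92% / 12.12% = 0.7628
β_Yardley = 0.776 × 53.39% / 12.12% = 3.4184
β_P = Σ w_i β_i = 0.24×1.1443 + 0.25×1.9117 + 0.08×0.3535 + 0.06×1.5775 + 0.22×0.7628 + 0.15×3.4184 = 1.5561

1.556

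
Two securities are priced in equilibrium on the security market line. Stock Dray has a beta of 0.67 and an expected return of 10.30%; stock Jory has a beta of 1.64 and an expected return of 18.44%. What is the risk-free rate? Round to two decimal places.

4.68%

Both satisfy E(R) = R_f + β·MRP, so the slope of the SML is
MRP = (18.44% − 10.30%) / (1.64 − 0.67) = 8.14% / 0.97 = 8.3918%
R_f = E(R_Dray) − β_Dray·MRP = 10.30% − 0.67 × 8.3918% = 4.6775%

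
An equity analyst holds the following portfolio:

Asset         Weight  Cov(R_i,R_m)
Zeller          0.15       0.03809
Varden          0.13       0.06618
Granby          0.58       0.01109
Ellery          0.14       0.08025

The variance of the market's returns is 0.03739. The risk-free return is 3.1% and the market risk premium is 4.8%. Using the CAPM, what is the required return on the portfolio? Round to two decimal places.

7.21%

β_Zeller = 0.03809 / 0.03739 = 1.0187
β_Varden = 0.06618 / 0.03739 = 1.7700
β_Granby = 0.01109 / 0.03739 = 0.2966
β_Ellery = 0.08025 / 0.03739 = 2.1463
β_P = Σ w_i β_i = 0.15×1.0187 + 0.13×1.7700 + 0.58×0.2966 + 0.14×2.1463 = 0.8554
E(R_P) = R_f + β_P × MRP = 3.1% + 0.8554 × 4.8% = 7.21%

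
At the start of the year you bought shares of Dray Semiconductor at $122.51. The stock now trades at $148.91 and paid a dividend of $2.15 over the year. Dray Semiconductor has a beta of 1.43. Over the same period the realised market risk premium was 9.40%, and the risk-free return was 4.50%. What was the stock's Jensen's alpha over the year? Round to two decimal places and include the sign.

Realised HPR = (P1 + D1 − P0) / P0 = (148.91 + 2.15 − 122.51) / 122.51 = 28.55 / 122.51 = 23.3042%
CAPM required = R_f + β·MRP = 4.50% + 1.43 × 9.40% = 17.9420%
α = realised − required = 23.3042% − 17.9420% = +5.36%

+5.36%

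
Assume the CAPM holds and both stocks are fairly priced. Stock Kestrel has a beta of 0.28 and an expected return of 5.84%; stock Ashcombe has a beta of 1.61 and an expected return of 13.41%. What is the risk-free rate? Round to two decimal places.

4.25%

Both satisfy E(R) = R_f + β·MRP, so the slope of the SML is
MRP = (13.41% − 5.84%) / (1.61 − 0.28) = 7.57% / 1.33 = 5.6917%
R_f = E(R_Kestrel) − β_Kestrel·MRP = 5.84% − 0.28 × 5.6917% = 4.2463%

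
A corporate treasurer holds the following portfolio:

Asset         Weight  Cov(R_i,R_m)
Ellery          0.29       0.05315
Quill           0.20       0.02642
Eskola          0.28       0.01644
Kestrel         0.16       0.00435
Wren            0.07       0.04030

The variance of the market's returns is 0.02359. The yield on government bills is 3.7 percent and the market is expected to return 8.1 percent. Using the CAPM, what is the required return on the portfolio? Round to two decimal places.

9.08%

β_Ellery = 0.05315 / 0.02359 = 2.2531
β_Quill = 0.02642 / 0.02359 = 1.1200
β_Eskola = 0.01644 / 0.02359 = 0.6969
β_Kestrel = 0.00435 / 0.02359 = 0.1844
β_Wren = 0.04030 / 0.02359 = 1.7084
β_P = Σ w_i β_i = 0.29×2.2531 + 0.20×1.1200 + 0.28×0.6969 + 0.16×0.1844 + 0.07×1.7084 = 1.2216
MRP = 8.1% − 3.7% = 4.40%
E(R_P) = R_f + β_P × MRP = 3.7% + 1.2216 × 4.4% = 9.08%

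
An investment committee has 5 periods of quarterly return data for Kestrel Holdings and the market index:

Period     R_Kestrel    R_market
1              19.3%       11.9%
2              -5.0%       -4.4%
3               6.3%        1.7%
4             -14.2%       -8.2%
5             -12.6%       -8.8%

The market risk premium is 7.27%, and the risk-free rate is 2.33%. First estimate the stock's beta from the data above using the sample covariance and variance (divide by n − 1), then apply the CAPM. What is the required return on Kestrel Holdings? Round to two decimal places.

Mean R_i = (19.3 − 5.0 + 6.3 − 14.2 − 12.6) / 5 = -1.2400%
Mean R_m = (11.9 − 4.4 + 1.7 − 8.2 − 8.8) / 5 = -1.5600%
Σ(R_i − R̄_i)(R_m − R̄_m) = 480.0280  ⇒  Cov = 480.0280 / 4 = 120.0070
Σ(R_m − R̄_m)² = 296.3720  ⇒  Var(R_m) = 296.3720 / 4 = 74.0930
β = Cov / Var(R_m) = 120.0070 / 74.0930 = 1.6197
E(R) = R_f + β × MRP = 2.33% + 1.6197 × 7.27% = 14.11%

14.11%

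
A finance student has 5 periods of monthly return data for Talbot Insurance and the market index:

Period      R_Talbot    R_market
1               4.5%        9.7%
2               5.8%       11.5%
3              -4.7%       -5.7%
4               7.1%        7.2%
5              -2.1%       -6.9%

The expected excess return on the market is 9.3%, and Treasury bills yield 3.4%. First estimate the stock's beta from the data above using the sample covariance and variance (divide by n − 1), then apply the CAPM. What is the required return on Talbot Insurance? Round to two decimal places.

Mean R_i = (4.5 + 5.8 − 4.7 + 7.1 − 2.1) / 5 = 2.1200%
Mean R_m = (9.7 + 11.5 − 5.7 + 7.2 − 6.9) / 5 = 3.1600%
Σ(R_i − R̄_i)(R_m − R̄_m) = 169.2540  ⇒  Cov = 169.2540 / 4 = 42.3135
Σ(R_m − R̄_m)² = 308.3520  ⇒  Var(R_m) = 308.3520 / 4 = 77.0880
β = Cov / Var(R_m) = 42.3135 / 77.0880 = 0.5489
E(R) = R_f + β × MRP = 3.4% + 0.5489 × 9.3% = 8.50%

8.50%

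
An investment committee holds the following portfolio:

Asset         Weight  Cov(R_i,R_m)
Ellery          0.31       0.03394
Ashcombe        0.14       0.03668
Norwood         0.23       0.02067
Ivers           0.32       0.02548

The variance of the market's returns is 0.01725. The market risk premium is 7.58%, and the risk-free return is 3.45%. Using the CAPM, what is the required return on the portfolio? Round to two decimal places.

β_Ellery = 0.03394 / 0.01725 = 1.9675
β_Ashcombe = 0.03668 / 0.01725 = 2.1264
β_Norwood = 0.02067 / 0.01725 = 1.1983
β_Ivers = 0.02548 / 0.01725 = 1.4771
β_P = Σ w_i β_i = 0.31×1.9675 + 0.14×2.1264 + 0.23×1.1983 + 0.32×1.4771 = 1.6559
E(R_P) = R_f + β_P × MRP = 3.45% + 1.6559 × 7.58% = 16.00%

16.00%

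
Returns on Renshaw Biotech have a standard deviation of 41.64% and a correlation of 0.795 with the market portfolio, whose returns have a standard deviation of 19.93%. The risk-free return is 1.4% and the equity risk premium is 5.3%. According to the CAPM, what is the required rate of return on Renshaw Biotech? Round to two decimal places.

10.20%

β = ρ × σ_i / σ_m = 0.795 × 41.64% / 19.93% = 1.6610
E(R) = 1.4% + 1.6610 × 5.3% = 10.20%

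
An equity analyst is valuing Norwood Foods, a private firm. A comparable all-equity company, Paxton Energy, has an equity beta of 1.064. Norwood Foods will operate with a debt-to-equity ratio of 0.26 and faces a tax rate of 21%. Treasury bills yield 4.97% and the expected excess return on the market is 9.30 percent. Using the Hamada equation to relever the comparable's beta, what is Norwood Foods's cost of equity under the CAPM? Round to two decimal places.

β_L = β_U × [1 + (1 − t)(D/E)] = 1.064 × [1 + (1 − 0.21) × 0.26]
    = 1.064 × [1 + 0.79 × 0.26] = 1.064 × 1.2054 = 1.2825
E(R) = R_f + β_L × MRP = 4.97% + 1.2825 × 9.30% = 16.90%

16.90%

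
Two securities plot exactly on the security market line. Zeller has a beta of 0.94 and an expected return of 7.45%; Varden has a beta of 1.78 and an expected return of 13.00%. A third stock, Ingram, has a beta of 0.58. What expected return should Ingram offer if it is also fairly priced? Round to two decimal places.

5.07%

MRP (SML slope) = (13.00% − 7.45%) / (1.78 − 0.94) = 5.55% / 0.84 = 6.6071%
R_f (intercept) = 7.45% − 0.94 × 6.6071% = 1.2393%
E(R_Ingram) = R_f + β × MRP = 1.2393% + 0.58 × 6.6071% = 5.07%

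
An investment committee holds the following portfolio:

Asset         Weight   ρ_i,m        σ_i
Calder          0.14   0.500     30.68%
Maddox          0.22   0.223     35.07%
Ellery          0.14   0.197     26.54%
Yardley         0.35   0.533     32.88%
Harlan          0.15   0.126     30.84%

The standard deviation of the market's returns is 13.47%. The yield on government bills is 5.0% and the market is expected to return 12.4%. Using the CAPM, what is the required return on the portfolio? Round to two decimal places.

11.22%

β_Calder = 0.500 × 30.68% / 13.47% = 1.1388
β_Maddox = 0.223 × 35.07% / 13.47% = 0.5806
β_Ellery = 0.197 × 26.54% / 13.47% = 0.3881
β_Yardley = 0.533 × 32.88% / 13.47% = 1.3010
β_Harlan = 0.126 × 30.84% / 13.47% = 0.2885
β_P = Σ w_i β_i = 0.14×1.1388 + 0.22×0.5806 + 0.14×0.3881 + 0.35×1.3010 + 0.15×0.2885 = 0.8401
MRP = 12.4% − 5.0% = 7.40%
E(R_P) = R_f + β_P × MRP = 5.0% + 0.8401 × 7.4% = 11.22%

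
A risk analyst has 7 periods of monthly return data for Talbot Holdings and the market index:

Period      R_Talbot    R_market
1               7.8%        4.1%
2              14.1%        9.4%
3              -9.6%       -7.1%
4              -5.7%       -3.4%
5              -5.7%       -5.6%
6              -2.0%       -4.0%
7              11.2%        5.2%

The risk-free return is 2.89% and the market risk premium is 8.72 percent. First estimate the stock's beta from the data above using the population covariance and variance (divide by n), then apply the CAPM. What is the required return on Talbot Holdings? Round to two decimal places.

Mean R_i = (7.8 + 14.1 − 9.6 − 5.7 − 5.7 − 2.0 + 11.2) / 7 = 1.4429%
Mean R_m = (4.1 + 9.4 − 7.1 − 3.4 − 5.6 − 4.0 + 5.2) / 7 = -0.2000%
Σ(R_i − R̄_i)(R_m − R̄_m) = 352.2400  ⇒  Cov = 352.2400 / 7 = 50.3200
Σ(R_m − R̄_m)² = 241.2600  ⇒  Var(R_m) = 241.2600 / 7 = 34.4657
β = Cov / Var(R_m) = 50.3200 / 34.4657 = 1.4600
E(R) = R_f + β × MRP = 2.89% + 1.4600 × 8.72% = 15.62%

15.62%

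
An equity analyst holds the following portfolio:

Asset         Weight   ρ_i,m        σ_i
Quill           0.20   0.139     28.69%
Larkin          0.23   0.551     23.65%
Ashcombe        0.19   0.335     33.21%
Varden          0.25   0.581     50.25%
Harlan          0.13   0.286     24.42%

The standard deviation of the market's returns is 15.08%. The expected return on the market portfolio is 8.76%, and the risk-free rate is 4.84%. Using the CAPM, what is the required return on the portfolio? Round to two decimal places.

β_Quill = 0.139 × 28.69% / 15.08% = 0.2645
β_Larkin = 0.551 × 23.65% / 15.08% = 0.8641
β_Ashcombe = 0.335 × 33.21% / 15.08% = 0.7378
β_Varden = 0.581 × 50.25% / 15.08% = 1.9360
β_Harlan = 0.286 × 24.42% / 15.08% = 0.4631
β_P = Σ w_i β_i = 0.20×0.2645 + 0.23×0.8641 + 0.19×0.7378 + 0.25×1.9360 + 0.13×0.4631 = 0.9360
MRP = 8.76% − 4.84% = 3.92%
E(R_P) = R_f + β_P × MRP = 4.84% + 0.9360 × 3.92% = 8.51%

8.51%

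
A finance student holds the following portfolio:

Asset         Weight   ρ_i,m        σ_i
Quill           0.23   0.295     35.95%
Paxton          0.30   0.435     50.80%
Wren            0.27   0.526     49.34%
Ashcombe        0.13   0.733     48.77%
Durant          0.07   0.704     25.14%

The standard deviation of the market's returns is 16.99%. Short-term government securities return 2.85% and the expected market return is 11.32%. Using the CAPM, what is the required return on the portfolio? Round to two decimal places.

β_Quill = 0.295 × 35.95% / 16.99% = 0.6242
β_Paxton = 0.435 × 50.80% / 16.99% = 1.3006
β_Wren = 0.526 × 49.34% / 16.99% = 1.5275
β_Ashcombe = 0.733 × 48.77% / 16.99% = 2.1041
β_Durant = 0.704 × 25.14% / 16.99% = 1.0417
β_P = Σ w_i β_i = 0.23×0.6242 + 0.30×1.3006 + 0.27×1.5275 + 0.13×2.1041 + 0.07×1.0417 = 1.2926
MRP = 11.32% − 2.85% = 8.47%
E(R_P) = R_f + β_P × MRP = 2.85% + 1.2926 × 8.47% = 13.80%

13.80%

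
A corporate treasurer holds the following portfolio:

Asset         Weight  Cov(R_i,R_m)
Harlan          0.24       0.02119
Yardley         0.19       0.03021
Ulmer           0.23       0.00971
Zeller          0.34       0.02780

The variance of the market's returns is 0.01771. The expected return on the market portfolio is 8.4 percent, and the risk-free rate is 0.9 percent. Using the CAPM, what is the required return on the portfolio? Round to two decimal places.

β_Harlan = 0.02119 / 0.01771 = 1.1965
β_Yardley = 0.03021 / 0.01771 = 1.7058
β_Ulmer = 0.00971 / 0.01771 = 0.5483
β_Zeller = 0.02780 / 0.01771 = 1.5697
β_P = Σ w_i β_i = 0.24×1.1965 + 0.19×1.7058 + 0.23×0.5483 + 0.34×1.5697 = 1.2711
MRP = 8.4% − 0.9% = 7.50%
E(R_P) = R_f + β_P × MRP = 0.9% + 1.2711 × 7.5% = 10.43%

10.43%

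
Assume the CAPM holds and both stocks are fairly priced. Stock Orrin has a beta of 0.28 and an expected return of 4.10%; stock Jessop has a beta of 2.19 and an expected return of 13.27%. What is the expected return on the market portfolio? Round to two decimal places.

7.56%

Both satisfy E(R) = R_f + β·MRP, so the slope of the SML is
MRP = (13.27% − 4.10%) / (2.19 − 0.28) = 9.17% / 1.91 = 4.8010%
R_f = E(R_Orrin) − β_Orrin·MRP = 4.10% − 0.28 × 4.8010% = 2.7557%
E(R_m) = R_f + MRP = 2.7557% + 4.8010% = 7.56%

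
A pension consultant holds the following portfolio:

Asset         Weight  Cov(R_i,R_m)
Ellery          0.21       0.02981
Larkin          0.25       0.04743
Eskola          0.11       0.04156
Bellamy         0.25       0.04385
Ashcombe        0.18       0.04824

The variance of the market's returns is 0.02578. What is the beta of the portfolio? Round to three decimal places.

β_Ellery = 0.02981 / 0.02578 = 1.1563
β_Larkin = 0.04743 / 0.02578 = 1.8398
β_Eskola = 0.04156 / 0.02578 = 1.6121
β_Bellamy = 0.04385 / 0.02578 = 1.7009
β_Ashcombe = 0.04824 / 0.02578 = 1.8712
β_P = Σ w_i β_i = 0.21×1.1563 + 0.25×1.8398 + 0.11×1.6121 + 0.25×1.7009 + 0.18×1.8712 = 1.6421

1.642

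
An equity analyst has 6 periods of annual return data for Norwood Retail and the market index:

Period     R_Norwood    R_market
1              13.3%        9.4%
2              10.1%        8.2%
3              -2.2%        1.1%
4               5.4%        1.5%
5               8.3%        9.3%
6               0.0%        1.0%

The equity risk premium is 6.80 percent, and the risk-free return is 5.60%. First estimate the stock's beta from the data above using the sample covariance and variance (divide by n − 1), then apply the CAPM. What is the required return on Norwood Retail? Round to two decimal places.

Mean R_i = (13.3 + 10.1 − 2.2 + 5.4 + 8.3 + 0.0) / 6 = 5.8167%
Mean R_m = (9.4 + 8.2 + 1.1 + 1.5 + 9.3 + 1.0) / 6 = 5.0833%
Σ(R_i − R̄_i)(R_m − R̄_m) = 113.3017  ⇒  Cov = 113.3017 / 5 = 22.6603
Σ(R_m − R̄_m)² = 91.5083  ⇒  Var(R_m) = 91.5083 / 5 = 18.3017
β = Cov / Var(R_m) = 22.6603 / 18.3017 = 1.2382
E(R) = R_f + β × MRP = 5.60% + 1.2382 × 6.80% = 14.02%

14.02%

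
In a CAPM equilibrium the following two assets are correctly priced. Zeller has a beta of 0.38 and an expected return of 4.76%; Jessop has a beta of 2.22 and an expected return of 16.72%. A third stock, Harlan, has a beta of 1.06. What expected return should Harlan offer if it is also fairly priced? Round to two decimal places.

9.18%

MRP (SML slope) = (16.72% − 4.76%) / (2.22 − 0.38) = 11.96% / 1.84 = 6.5000%
R_f (intercept) = 4.76% − 0.38 × 6.5000% = 2.2900%
E(R_Harlan) = R_f + β × MRP = 2.2900% + 1.06 × 6.5000% = 9.18%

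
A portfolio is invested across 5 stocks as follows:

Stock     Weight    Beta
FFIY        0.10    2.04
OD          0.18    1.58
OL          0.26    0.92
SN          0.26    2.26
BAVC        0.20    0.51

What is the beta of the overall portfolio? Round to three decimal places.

1.417

β_P = Σ w_i β_i = 0.10×2.04 + 0.18×1.58 + 0.26×0.92 + 0.26×2.26 + 0.20×0.51 = 1.4172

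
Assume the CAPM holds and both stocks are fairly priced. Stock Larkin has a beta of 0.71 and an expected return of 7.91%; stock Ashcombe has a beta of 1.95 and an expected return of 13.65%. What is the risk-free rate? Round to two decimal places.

Both satisfy E(R) = R_f + β·MRP, so the slope of the SML is
MRP = (13.65% − 7.91%) / (1.95 − 0.71) = 5.74% / 1.24 = 4.6290%
R_f = E(R_Larkin) − β_Larkin·MRP = 7.91% − 0.71 × 4.6290% = 4.6234%

4.62%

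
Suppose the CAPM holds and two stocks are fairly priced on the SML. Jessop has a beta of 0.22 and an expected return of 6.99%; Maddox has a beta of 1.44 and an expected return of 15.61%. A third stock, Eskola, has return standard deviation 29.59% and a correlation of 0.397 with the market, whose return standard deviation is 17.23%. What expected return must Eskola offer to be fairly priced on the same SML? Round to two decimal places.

10.25%

MRP = (15.61% − 6.99%) / (1.44 − 0.22) = 7.0656%
R_f = 6.99% − 0.22 × 7.0656% = 5.4356%
β_Eskola = ρ·σ_i/σ_m = 0.397 × 29.59 / 17.23 = 0.6818
E(R_Eskola) = R_f + β × MRP = 5.4356% + 0.6818 × 7.0656% = 10.25%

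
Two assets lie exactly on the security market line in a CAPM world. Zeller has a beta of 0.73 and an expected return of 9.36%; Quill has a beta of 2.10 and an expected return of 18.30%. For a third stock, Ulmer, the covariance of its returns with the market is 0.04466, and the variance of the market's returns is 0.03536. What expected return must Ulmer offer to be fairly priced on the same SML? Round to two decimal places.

MRP = (18.30% − 9.36%) / (2.10 − 0.73) = 6.5255%
R_f = 9.36% − 0.73 × 6.5255% = 4.5964%
β_Ulmer = Cov / Var(R_m) = 0.04466 / 0.03536 = 1.2630
E(R_Ulmer) = R_f + β × MRP = 4.5964% + 1.2630 × 6.5255% = 12.84%

12.84%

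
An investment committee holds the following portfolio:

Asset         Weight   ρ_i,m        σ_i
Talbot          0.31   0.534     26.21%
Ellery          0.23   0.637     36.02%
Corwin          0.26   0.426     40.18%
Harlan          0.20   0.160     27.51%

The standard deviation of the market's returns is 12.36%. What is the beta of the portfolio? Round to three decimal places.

1.209

β_Talbot = 0.534 × 26.21% / 12.36% = 1.1324
β_Ellery = 0.637 × 36.02% / 12.36% = 1.8564
β_Corwin = 0.426 × 40.18% / 12.36% = 1.3848
β_Harlan = 0.160 × 27.51% / 12.36% = 0.3561
β_P = Σ w_i β_i = 0.31×1.1324 + 0.23×1.8564 + 0.26×1.3848 + 0.20×0.3561 = 1.2093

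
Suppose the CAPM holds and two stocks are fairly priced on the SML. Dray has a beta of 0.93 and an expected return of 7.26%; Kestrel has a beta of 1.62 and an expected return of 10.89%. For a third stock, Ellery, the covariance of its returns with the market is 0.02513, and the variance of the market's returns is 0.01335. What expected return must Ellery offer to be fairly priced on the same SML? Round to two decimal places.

12.27%

MRP = (10.89% − 7.26%) / (1.62 − 0.93) = 5.2609%
R_f = 7.26% − 0.93 × 5.2609% = 2.3674%
β_Ellery = Cov / Var(R_m) = 0.02513 / 0.01335 = 1.8824
E(R_Ellery) = R_f + β × MRP = 2.3674% + 1.8824 × 5.2609% = 12.27%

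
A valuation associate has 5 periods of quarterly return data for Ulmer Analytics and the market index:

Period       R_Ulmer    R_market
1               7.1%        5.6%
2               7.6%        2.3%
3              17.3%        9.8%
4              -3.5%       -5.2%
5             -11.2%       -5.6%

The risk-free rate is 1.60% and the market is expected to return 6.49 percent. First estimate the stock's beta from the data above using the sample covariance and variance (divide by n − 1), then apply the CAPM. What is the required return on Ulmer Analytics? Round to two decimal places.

Mean R_i = (7.1 + 7.6 + 17.3 − 3.5 − 11.2) / 5 = 3.4600%
Mean R_m = (5.6 + 2.3 + 9.8 − 5.2 − 5.6) / 5 = 1.3800%
Σ(R_i − R̄_i)(R_m − R̄_m) = 283.8260  ⇒  Cov = 283.8260 / 4 = 70.9565
Σ(R_m − R̄_m)² = 181.5680  ⇒  Var(R_m) = 181.5680 / 4 = 45.3920
β = Cov / Var(R_m) = 70.9565 / 45.3920 = 1.5632
MRP = 6.49% − 1.60% = 4.89%
E(R) = R_f + β × MRP = 1.60% + 1.5632 × 4.89% = 9.24%

9.24%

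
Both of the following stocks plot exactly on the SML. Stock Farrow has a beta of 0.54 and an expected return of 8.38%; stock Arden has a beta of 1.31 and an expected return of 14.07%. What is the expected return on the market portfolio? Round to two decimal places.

11.78%

Both satisfy E(R) = R_f + β·MRP, so the slope of the SML is
MRP = (14.07% − 8.38%) / (1.31 − 0.54) = 5.69% / 0.77 = 7.3896%
R_f = E(R_Farrow) − β_Farrow·MRP = 8.38% − 0.54 × 7.3896% = 4.3896%
E(R_m) = R_f + MRP = 4.3896% + 7.3896% = 11.78%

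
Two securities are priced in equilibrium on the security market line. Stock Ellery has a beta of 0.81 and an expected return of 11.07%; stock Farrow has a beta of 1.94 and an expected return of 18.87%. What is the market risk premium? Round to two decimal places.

6.90%

Both satisfy E(R) = R_f + β·MRP, so the slope of the SML is
MRP = (18.87% − 11.07%) / (1.94 − 0.81) = 7.80% / 1.13 = 6.9027%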